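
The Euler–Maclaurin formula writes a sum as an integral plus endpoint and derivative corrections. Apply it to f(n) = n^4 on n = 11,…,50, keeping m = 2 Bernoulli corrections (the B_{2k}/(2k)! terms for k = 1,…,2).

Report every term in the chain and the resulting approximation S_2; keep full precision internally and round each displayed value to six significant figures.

The integral term ∫_11^50 x^4 dx = 6.24678e+07.
½[f(11) + f(50)] = ½[14641.0 + 6.25000e+06] = 3.13232e+06.
Running total after boundary: 6.56001e+07.
Correction k=1: B_{2}/2! · (f^{(1)}(50) − f^{(1)}(11)) = 1/12 · (500000 − 5324.00) = 41223.0.
After k=1: 6.56413e+07.
Correction k=2: B_{4}/4! · (f^{(3)}(50) − f^{(3)}(11)) = −1/720 · (1200.00 − 264.000) = -1.30000.

S_2 ≈ 6.56413e+07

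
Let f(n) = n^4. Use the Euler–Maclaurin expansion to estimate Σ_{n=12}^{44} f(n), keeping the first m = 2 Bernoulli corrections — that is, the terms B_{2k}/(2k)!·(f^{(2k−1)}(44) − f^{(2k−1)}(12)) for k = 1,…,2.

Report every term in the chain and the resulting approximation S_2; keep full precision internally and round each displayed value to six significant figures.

Integral: ∫_12^44 x^4 dx = 3.29335e+07.
Boundary: ½(f(12) + f(44)) = ½(20736.0 + 3.74810e+06) = 1.88442e+06.
Running total after boundary: 3.48179e+07.
Order-1 term: 1/12 · (340736 − 6912.00) = 27818.7.
Running total after k=1: 3.48457e+07.
Order-2 term: −1/720 · (1056.00 − 288.000) = -1.06667.

S_2 ≈ 3.48457e+07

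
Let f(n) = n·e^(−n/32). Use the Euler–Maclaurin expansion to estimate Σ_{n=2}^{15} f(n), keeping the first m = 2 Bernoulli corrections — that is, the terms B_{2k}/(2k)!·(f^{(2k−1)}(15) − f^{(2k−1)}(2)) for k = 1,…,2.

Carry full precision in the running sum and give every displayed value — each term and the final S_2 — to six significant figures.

Integral: ∫_2^15 x·e^(−x/32) dx = 80.9023.
Boundary: ½(f(2) + f(15)) = ½(1.87883 + 9.38676) = 5.63279.
Integral + boundary = 86.5351.
Order-1 term: 1/12 · (0.332448 − 0.880700) = -0.0456877.
Running total after k=1: 86.4894.
Order-2 term: −1/720 · (0.00154689 − 0.00269485) = 1.59439e-06.

S_2 ≈ 86.4894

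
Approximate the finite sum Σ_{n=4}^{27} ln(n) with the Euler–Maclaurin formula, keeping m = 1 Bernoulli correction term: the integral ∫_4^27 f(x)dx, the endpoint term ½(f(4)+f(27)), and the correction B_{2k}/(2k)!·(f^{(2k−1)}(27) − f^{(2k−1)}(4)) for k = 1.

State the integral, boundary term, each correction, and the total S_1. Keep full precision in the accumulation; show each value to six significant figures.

∫_4^27 ln(x) dx evaluates to 60.4424.
Boundary: ½(f(4) + f(27)) = ½(1.38629 + 3.29584) = 2.34107.
So far: 62.7835.
k=1: B_{2}/(2)! × [f^{(1)}(27) − f^{(1)}(4)] = 1/12 × (0.0370370 − 0.250000) = -0.0177469.

S_1 ≈ 62.7657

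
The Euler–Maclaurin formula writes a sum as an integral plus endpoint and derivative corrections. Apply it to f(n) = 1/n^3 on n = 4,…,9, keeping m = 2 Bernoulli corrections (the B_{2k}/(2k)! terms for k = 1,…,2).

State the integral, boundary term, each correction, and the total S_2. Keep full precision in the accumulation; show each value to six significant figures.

The integral term ∫_4^9 1/x^3 dx = 0.0250772.
Boundary: ½(f(4) + f(9)) = ½(0.0156250 + 0.00137174) = 0.00849837.
Integral + boundary = 0.0335755.
k=1: B_{2}/(2)! × [f^{(1)}(9) − f^{(1)}(4)] = 1/12 × (-0.000457247 − (-0.0117188)) = 0.000938459.
Running total after k=1: 0.0345140.
k=2: B_{4}/(4)! × [f^{(3)}(9) − f^{(3)}(4)] = −1/720 × (-0.000112901 − (-0.0146484)) = -2.01882e-05.

S_2 ≈ 0.0344938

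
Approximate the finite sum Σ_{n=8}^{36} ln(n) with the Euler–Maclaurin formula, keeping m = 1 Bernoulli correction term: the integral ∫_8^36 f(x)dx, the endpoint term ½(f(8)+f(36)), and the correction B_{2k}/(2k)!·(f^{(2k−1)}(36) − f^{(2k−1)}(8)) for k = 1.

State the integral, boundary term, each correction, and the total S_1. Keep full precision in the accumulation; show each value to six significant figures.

S_1 ≈ 87.1945

Integral: ∫_8^36 ln(x) dx = 84.3711.
½[f(8) + f(36)] = ½[2.07944 + 3.58352] = 2.83148.
Running total after boundary: 87.2026.
Order-1 term: 1/12 · (0.0277778 − 0.125000) = -0.00810185.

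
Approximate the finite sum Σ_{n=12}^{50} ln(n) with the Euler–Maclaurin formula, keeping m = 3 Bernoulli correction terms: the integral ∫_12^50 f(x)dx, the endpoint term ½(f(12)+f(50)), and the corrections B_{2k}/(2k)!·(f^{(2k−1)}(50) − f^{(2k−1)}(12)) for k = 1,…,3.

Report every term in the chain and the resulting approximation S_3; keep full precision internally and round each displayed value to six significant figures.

S_3 ≈ 130.975

The integral term ∫_12^50 ln(x) dx = 127.782.
½[f(12) + f(50)] = ½[2.48491 + 3.91202] = 3.19846.
Running total after boundary: 130.981.
Order-1 term: 1/12 · (0.0200000 − 0.0833333) = -0.00527778.
Partial sum through k=1: 130.975.
Order-2 term: −1/720 · (1.60000e-05 − 0.00115741) = 1.58529e-06.
Partial sum through k=2: 130.975.
Order-3 term: 1/30240 · (7.68000e-08 − 9.64506e-05) = -3.18696e-09.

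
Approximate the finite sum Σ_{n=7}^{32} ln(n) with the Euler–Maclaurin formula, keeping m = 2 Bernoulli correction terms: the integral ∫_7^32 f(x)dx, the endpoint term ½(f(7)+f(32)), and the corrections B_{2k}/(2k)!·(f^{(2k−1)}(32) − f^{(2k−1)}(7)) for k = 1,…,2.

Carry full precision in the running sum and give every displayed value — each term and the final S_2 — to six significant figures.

Integral: ∫_7^32 ln(x) dx = 72.2822.
Boundary: ½(f(7) + f(32)) = ½(1.94591 + 3.46574) = 2.70582.
Integral + boundary = 74.9880.
Correction k=1: B_{2}/2! · (f^{(1)}(32) − f^{(1)}(7)) = 1/12 · (0.0312500 − 0.142857) = -0.00930060.
Partial sum through k=1: 74.9787.
Correction k=2: B_{4}/4! · (f^{(3)}(32) − f^{(3)}(7)) = −1/720 · (6.10352e-05 − 0.00583090) = 8.01371e-06.

S_2 ≈ 74.9787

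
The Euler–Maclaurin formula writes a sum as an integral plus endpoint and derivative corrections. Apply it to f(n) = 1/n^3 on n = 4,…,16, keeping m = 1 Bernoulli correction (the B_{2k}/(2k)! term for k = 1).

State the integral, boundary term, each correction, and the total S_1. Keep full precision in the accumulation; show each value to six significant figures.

S_1 ≈ 0.0382042

The integral term ∫_4^16 1/x^3 dx = 0.0292969.
½[f(4) + f(16)] = ½[0.0156250 + 0.000244141] = 0.00793457.
So far: 0.0372314.
Correction k=1: B_{2}/2! · (f^{(1)}(16) − f^{(1)}(4)) = 1/12 · (-4.57764e-05 − (-0.0117188)) = 0.000972748.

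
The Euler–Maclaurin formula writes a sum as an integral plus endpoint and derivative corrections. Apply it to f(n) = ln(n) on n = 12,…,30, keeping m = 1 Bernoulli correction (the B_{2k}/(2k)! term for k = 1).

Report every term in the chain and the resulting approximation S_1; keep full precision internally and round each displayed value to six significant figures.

Integral: ∫_12^30 ln(x) dx = 54.2170.
Endpoint term: (f(12) + f(30))/2 = (2.48491 + 3.40120)/2 = 2.94305.
So far: 57.1601.
k=1: B_{2}/(2)! × [f^{(1)}(30) − f^{(1)}(12)] = 1/12 × (0.0333333 − 0.0833333) = -0.00416667.

S_1 ≈ 57.1559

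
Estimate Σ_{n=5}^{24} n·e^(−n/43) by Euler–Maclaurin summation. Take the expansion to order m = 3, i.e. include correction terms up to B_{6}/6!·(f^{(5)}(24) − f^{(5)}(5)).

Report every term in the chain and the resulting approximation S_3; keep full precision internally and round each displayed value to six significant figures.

S_3 ≈ 197.759

Integral: ∫_5^24 x·e^(−x/43) dx = 188.710.
Endpoint term: (f(5) + f(24))/2 = (4.45113 + 13.7345)/2 = 9.09284.
Integral + boundary = 197.803.
Order-1 term: 1/12 · (0.252865 − 0.786712) = -0.0444873.
Partial sum through k=1: 197.759.
Order-2 term: −1/720 · (0.000755765 − 0.00138841) = 8.78670e-07.
Partial sum through k=2: 197.759.
Order-3 term: 1/30240 · (7.43523e-07 − 1.27168e-06) = -1.74655e-11.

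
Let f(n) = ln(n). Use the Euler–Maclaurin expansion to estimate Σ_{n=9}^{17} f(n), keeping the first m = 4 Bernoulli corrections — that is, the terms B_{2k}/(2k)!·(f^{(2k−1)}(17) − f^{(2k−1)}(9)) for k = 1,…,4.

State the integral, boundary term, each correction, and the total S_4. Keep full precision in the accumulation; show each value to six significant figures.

The integral term ∫_9^17 ln(x) dx = 20.3896.
Boundary: ½(f(9) + f(17)) = ½(2.19722 + 2.83321) = 2.51522.
Integral + boundary = 22.9048.
k=1: B_{2}/(2)! × [f^{(1)}(17) − f^{(1)}(9)] = 1/12 × (0.0588235 − 0.111111) = -0.00435730.
Running total after k=1: 22.9005.
k=2: B_{4}/(4)! × [f^{(3)}(17) − f^{(3)}(9)] = −1/720 × (0.000407083 − 0.00274348) = 3.24500e-06.
Running total after k=2: 22.9005.
k=3: B_{6}/(6)! × [f^{(5)}(17) − f^{(5)}(9)] = 1/30240 × (1.69031e-05 − 0.000406442) = -1.28816e-08.
Running total after k=3: 22.9005.
k=4: B_{8}/(8)! × [f^{(7)}(17) − f^{(7)}(9)] = −1/1209600 × (1.75465e-06 − 0.000150534) = 1.22999e-10.

S_4 ≈ 22.9005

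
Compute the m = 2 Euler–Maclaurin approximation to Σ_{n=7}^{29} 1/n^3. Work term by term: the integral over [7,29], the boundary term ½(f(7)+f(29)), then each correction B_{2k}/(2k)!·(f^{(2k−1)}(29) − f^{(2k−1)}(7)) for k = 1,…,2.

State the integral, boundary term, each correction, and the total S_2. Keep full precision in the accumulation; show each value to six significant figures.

S_2 ≈ 0.0111908

∫_7^29 1/x^3 dx evaluates to 0.00960955.
Boundary: ½(f(7) + f(29)) = ½(0.00291545 + 4.10021e-05) = 0.00147823.
So far: 0.0110878.
Correction k=1: B_{2}/2! · (f^{(1)}(29) − f^{(1)}(7)) = 1/12 · (-4.24160e-06 − (-0.00124948)) = 0.000103770.
Running total after k=1: 0.0111915.
Correction k=2: B_{4}/4! · (f^{(3)}(29) − f^{(3)}(7)) = −1/720 · (-1.00870e-07 − (-0.000509992)) = -7.08182e-07.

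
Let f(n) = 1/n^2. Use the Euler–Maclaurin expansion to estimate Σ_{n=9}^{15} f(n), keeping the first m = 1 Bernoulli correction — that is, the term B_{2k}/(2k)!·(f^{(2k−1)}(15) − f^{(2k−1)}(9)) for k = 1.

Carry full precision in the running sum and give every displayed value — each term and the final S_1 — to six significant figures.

S_1 ≈ 0.0530187

The integral term ∫_9^15 1/x^2 dx = 0.0444444.
Endpoint term: (f(9) + f(15))/2 = (0.0123457 + 0.00444444)/2 = 0.00839506.
Running total after boundary: 0.0528395.
k=1: B_{2}/(2)! × [f^{(1)}(15) − f^{(1)}(9)] = 1/12 × (-0.000592593 − (-0.00274348)) = 0.000179241.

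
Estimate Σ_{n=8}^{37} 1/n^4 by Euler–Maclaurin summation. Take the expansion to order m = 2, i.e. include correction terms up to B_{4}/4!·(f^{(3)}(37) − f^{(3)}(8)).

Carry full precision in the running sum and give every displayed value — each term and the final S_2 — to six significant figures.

The integral term ∫_8^37 1/x^4 dx = 0.000644461.
Endpoint term: (f(8) + f(37))/2 = (0.000244141 + 5.33572e-07)/2 = 0.000122337.
So far: 0.000766798.
k=1: B_{2}/(2)! × [f^{(1)}(37) − f^{(1)}(8)] = 1/12 × (-5.76835e-08 − (-0.000122070)) = 1.01677e-05.
Partial sum through k=1: 0.000776966.
k=2: B_{4}/(4)! × [f^{(3)}(37) − f^{(3)}(8)] = −1/720 × (-1.26406e-09 − (-5.72205e-05)) = -7.94711e-08.

S_2 ≈ 0.000776886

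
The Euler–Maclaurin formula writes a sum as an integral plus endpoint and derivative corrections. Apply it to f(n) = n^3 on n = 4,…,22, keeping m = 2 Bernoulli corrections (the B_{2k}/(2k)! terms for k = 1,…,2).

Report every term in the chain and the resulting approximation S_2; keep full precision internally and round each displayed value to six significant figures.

Integral: ∫_4^22 x^3 dx = 58500.0.
Endpoint term: (f(4) + f(22))/2 = (64.0000 + 10648.0)/2 = 5356.00.
So far: 63856.0.
Order-1 term: 1/12 · (1452.00 − 48.0000) = 117.000.
Partial sum through k=1: 63973.0.
Order-2 term: −1/720 · (6.00000 − 6.00000) = 0.00000.

S_2 ≈ 63973.0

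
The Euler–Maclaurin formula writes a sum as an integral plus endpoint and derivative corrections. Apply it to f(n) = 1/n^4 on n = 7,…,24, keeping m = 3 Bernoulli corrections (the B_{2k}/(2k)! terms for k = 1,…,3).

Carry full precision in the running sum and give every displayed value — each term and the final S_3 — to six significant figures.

∫_7^24 1/x^4 dx evaluates to 0.000947705.
Endpoint term: (f(7) + f(24))/2 = (0.000416493 + 3.01408e-06)/2 = 0.000209754.
Integral + boundary = 0.00115746.
k=1: B_{2}/(2)! × [f^{(1)}(24) − f^{(1)}(7)] = 1/12 × (-5.02347e-07 − (-0.000237996)) = 1.97911e-05.
After k=1: 0.00117725.
k=2: B_{4}/(4)! × [f^{(3)}(24) − f^{(3)}(7)] = −1/720 × (-2.61639e-08 − (-0.000145712)) = -2.02341e-07.
After k=2: 0.00117705.
k=3: B_{6}/(6)! × [f^{(5)}(24) − f^{(5)}(7)] = 1/30240 × (-2.54371e-09 − (-0.000166528)) = 5.50679e-09.

S_3 ≈ 0.00117705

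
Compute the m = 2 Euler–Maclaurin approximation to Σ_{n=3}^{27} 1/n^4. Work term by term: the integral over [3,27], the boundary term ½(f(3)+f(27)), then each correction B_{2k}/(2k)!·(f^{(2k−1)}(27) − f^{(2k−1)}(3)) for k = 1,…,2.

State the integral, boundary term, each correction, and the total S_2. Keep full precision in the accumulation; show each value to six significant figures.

S_2 ≈ 0.0197980

∫_3^27 1/x^4 dx evaluates to 0.0123287.
½[f(3) + f(27)] = ½[0.0123457 + 1.88168e-06] = 0.00617378.
Running total after boundary: 0.0185025.
Correction k=1: B_{2}/2! · (f^{(1)}(27) − f^{(1)}(3)) = 1/12 · (-2.78767e-07 − (-0.0164609)) = 0.00137172.
After k=1: 0.0198742.
Correction k=2: B_{4}/4! · (f^{(3)}(27) − f^{(3)}(3)) = −1/720 · (-1.14719e-08 − (-0.0548697)) = -7.62079e-05.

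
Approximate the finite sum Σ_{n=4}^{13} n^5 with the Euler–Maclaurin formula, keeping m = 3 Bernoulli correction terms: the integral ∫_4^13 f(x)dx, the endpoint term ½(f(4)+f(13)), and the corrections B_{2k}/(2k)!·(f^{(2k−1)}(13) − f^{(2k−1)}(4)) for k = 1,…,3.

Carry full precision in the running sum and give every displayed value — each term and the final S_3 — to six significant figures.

∫_4^13 x^5 dx evaluates to 803786.
Endpoint term: (f(4) + f(13))/2 = (1024.00 + 371293)/2 = 186158.
Integral + boundary = 989944.
k=1: B_{2}/(2)! × [f^{(1)}(13) − f^{(1)}(4)] = 1/12 × (142805 − 1280.00) = 11793.8.
Running total after k=1: 1.00174e+06.
k=2: B_{4}/(4)! × [f^{(3)}(13) − f^{(3)}(4)] = −1/720 × (10140.0 − 960.000) = -12.7500.
Running total after k=2: 1.00172e+06.
k=3: B_{6}/(6)! × [f^{(5)}(13) − f^{(5)}(4)] = 1/30240 × (120.000 − 120.000) = 0.00000.

S_3 ≈ 1.00172e+06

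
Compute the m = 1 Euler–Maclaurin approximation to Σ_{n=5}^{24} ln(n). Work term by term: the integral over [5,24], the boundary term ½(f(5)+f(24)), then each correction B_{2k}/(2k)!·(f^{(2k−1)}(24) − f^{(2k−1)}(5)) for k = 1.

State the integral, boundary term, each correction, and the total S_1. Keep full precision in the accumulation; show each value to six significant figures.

The integral term ∫_5^24 ln(x) dx = 49.2261.
Boundary: ½(f(5) + f(24)) = ½(1.60944 + 3.17805) = 2.39375.
Integral + boundary = 51.6198.
Order-1 term: 1/12 · (0.0416667 − 0.200000) = -0.0131944.

S_1 ≈ 51.6067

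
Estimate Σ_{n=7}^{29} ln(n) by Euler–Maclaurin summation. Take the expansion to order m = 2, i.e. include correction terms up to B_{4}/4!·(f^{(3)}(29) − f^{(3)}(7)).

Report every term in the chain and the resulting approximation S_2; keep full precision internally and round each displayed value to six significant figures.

S_2 ≈ 64.6778

Integral: ∫_7^29 ln(x) dx = 62.0302.
Boundary: ½(f(7) + f(29)) = ½(1.94591 + 3.36730) = 2.65660.
Integral + boundary = 64.6868.
Order-1 term: 1/12 · (0.0344828 − 0.142857) = -0.00903120.
Partial sum through k=1: 64.6778.
Order-2 term: −1/720 · (8.20042e-05 − 0.00583090) = 7.98458e-06.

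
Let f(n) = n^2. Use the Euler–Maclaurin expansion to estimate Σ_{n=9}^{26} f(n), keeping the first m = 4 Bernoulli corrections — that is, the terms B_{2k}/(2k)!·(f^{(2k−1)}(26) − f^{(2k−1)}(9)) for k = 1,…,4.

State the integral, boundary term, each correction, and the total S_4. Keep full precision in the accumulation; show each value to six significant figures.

The integral term ∫_9^26 x^2 dx = 5615.67.
Endpoint term: (f(9) + f(26))/2 = (81.0000 + 676.000)/2 = 378.500.
Integral + boundary = 5994.17.
k=1: B_{2}/(2)! × [f^{(1)}(26) − f^{(1)}(9)] = 1/12 × (52.0000 − 18.0000) = 2.83333.
Running total after k=1: 5997.00.
k=2: B_{4}/(4)! × [f^{(3)}(26) − f^{(3)}(9)] = −1/720 × (0.00000 − 0.00000) = 0.00000.
Running total after k=2: 5997.00.
k=3: B_{6}/(6)! × [f^{(5)}(26) − f^{(5)}(9)] = 1/30240 × (0.00000 − 0.00000) = 0.00000.
Running total after k=3: 5997.00.
k=4: B_{8}/(8)! × [f^{(7)}(26) − f^{(7)}(9)] = −1/1209600 × (0.00000 − 0.00000) = 0.00000.

S_4 ≈ 5997.00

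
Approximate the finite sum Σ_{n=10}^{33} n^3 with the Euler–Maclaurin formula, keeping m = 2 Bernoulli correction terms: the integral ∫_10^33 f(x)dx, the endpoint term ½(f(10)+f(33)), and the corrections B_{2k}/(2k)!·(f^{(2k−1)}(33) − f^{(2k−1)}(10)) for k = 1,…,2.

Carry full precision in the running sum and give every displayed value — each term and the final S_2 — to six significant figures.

S_2 ≈ 312696

Integral: ∫_10^33 x^3 dx = 293980.
½[f(10) + f(33)] = ½[1000.00 + 35937.0] = 18468.5.
Running total after boundary: 312449.
k=1: B_{2}/(2)! × [f^{(1)}(33) − f^{(1)}(10)] = 1/12 × (3267.00 − 300.000) = 247.250.
After k=1: 312696.
k=2: B_{4}/(4)! × [f^{(3)}(33) − f^{(3)}(10)] = −1/720 × (6.00000 − 6.00000) = 0.00000.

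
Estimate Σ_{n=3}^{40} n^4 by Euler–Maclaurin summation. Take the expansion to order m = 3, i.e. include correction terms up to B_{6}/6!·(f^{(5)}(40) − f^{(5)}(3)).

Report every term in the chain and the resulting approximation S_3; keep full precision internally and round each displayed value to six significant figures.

S_3 ≈ 2.17813e+07

Integral: ∫_3^40 x^4 dx = 2.04800e+07.
Boundary: ½(f(3) + f(40)) = ½(81.0000 + 2.56000e+06) = 1.28004e+06.
So far: 2.17600e+07.
Order-1 term: 1/12 · (256000 − 108.000) = 21324.3.
Running total after k=1: 2.17813e+07.
Order-2 term: −1/720 · (960.000 − 72.0000) = -1.23333.
Running total after k=2: 2.17813e+07.
Order-3 term: 1/30240 · (0.00000 − 0.00000) = 0.00000.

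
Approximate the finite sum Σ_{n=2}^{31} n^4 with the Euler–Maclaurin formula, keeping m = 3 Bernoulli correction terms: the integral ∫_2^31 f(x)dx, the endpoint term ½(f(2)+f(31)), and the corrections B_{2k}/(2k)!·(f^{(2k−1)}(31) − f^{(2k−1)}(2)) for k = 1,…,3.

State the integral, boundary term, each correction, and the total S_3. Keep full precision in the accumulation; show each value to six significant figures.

S_3 ≈ 6.19752e+06

The integral term ∫_2^31 x^4 dx = 5.72582e+06.
Boundary: ½(f(2) + f(31)) = ½(16.0000 + 923521) = 461768.
So far: 6.18759e+06.
Order-1 term: 1/12 · (119164 − 32.0000) = 9927.67.
After k=1: 6.19752e+06.
Order-2 term: −1/720 · (744.000 − 48.0000) = -0.966667.
After k=2: 6.19752e+06.
Order-3 term: 1/30240 · (0.00000 − 0.00000) = 0.00000.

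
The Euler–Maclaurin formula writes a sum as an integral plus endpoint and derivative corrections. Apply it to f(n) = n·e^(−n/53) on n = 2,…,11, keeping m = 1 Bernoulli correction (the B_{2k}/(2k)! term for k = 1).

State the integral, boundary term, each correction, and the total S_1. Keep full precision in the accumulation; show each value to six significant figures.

S_1 ≈ 56.2041

Integral: ∫_2^11 x·e^(−x/53) dx = 50.7955.
Endpoint term: (f(2) + f(11))/2 = (1.92593 + 8.93832)/2 = 5.43213.
Integral + boundary = 56.2276.
Order-1 term: 1/12 · (0.643927 − 0.926629) = -0.0235585.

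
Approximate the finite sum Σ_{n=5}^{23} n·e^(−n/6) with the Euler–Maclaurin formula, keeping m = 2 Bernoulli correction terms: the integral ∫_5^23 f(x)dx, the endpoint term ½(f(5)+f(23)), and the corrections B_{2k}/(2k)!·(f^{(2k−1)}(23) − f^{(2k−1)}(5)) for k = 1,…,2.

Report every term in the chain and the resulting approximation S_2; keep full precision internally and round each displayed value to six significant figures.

S_2 ≈ 26.2428

The integral term ∫_5^23 x·e^(−x/6) dx = 24.9186.
½[f(5) + f(23)] = ½[2.17299 + 0.497660] = 1.33533.
So far: 26.2539.
Correction k=1: B_{2}/2! · (f^{(1)}(23) − f^{(1)}(5)) = 1/12 · (-0.0613059 − 0.0724330) = -0.0111449.
After k=1: 26.2428.
Correction k=2: B_{4}/4! · (f^{(3)}(23) − f^{(3)}(5)) = −1/720 · (-0.000500865 − 0.0261564) = 3.70239e-05.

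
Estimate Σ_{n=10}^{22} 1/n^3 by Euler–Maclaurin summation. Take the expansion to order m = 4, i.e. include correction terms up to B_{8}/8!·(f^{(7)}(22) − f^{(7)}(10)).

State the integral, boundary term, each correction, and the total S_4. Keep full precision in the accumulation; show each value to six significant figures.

∫_10^22 1/x^3 dx evaluates to 0.00396694.
Boundary: ½(f(10) + f(22)) = ½(0.00100000 + 9.39144e-05) = 0.000546957.
So far: 0.00451390.
Order-1 term: 1/12 · (-1.28065e-05 − (-0.000300000)) = 2.39328e-05.
Running total after k=1: 0.00453783.
Order-2 term: −1/720 · (-5.29194e-07 − (-6.00000e-05)) = -8.25983e-08.
Running total after k=2: 0.00453775.
Order-3 term: 1/30240 · (-4.59218e-08 − (-2.52000e-05)) = 8.31815e-10.
Running total after k=3: 0.00453775.
Order-4 term: −1/1209600 · (-6.83135e-09 − (-1.81440e-05)) = -1.49944e-11.

S_4 ≈ 0.00453775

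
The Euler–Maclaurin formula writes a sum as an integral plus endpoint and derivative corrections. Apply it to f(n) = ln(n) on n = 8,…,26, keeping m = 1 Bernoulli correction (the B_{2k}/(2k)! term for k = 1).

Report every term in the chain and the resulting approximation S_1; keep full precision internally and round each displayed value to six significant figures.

The integral term ∫_8^26 ln(x) dx = 50.0750.
Boundary: ½(f(8) + f(26)) = ½(2.07944 + 3.25810) = 2.66877.
So far: 52.7437.
Order-1 term: 1/12 · (0.0384615 − 0.125000) = -0.00721154.

S_1 ≈ 52.7365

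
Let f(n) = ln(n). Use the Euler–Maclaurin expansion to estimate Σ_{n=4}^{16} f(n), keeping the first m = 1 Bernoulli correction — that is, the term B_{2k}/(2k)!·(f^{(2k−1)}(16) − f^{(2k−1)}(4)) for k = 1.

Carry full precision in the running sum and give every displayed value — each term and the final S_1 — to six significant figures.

Integral: ∫_4^16 ln(x) dx = 26.8162.
Endpoint term: (f(4) + f(16))/2 = (1.38629 + 2.77259)/2 = 2.07944.
Running total after boundary: 28.8957.
k=1: B_{2}/(2)! × [f^{(1)}(16) − f^{(1)}(4)] = 1/12 × (0.0625000 − 0.250000) = -0.0156250.

S_1 ≈ 28.8801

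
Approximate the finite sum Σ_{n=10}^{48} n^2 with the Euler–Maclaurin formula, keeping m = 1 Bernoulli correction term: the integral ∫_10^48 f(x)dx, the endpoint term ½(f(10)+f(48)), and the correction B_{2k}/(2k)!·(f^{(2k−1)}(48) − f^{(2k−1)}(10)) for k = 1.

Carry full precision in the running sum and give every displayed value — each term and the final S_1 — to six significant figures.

S_1 ≈ 37739.0

Integral: ∫_10^48 x^2 dx = 36530.7.
½[f(10) + f(48)] = ½[100.000 + 2304.00] = 1202.00.
So far: 37732.7.
Order-1 term: 1/12 · (96.0000 − 20.0000) = 6.33333.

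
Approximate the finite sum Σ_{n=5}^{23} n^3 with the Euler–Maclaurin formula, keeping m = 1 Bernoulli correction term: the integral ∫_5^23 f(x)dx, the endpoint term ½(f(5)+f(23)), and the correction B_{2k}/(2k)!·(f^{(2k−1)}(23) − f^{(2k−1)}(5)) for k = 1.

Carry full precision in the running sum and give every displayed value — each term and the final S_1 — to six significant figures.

∫_5^23 x^3 dx evaluates to 69804.0.
½[f(5) + f(23)] = ½[125.000 + 12167.0] = 6146.00.
Running total after boundary: 75950.0.
Correction k=1: B_{2}/2! · (f^{(1)}(23) − f^{(1)}(5)) = 1/12 · (1587.00 − 75.0000) = 126.000.

S_1 ≈ 76076.0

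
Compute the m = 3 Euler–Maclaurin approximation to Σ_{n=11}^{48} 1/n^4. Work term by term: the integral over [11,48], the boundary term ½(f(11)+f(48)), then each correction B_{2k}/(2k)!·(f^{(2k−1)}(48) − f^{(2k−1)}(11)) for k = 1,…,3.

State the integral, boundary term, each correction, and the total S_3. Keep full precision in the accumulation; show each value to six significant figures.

S_3 ≈ 0.000283729

The integral term ∫_11^48 1/x^4 dx = 0.000247424.
½[f(11) + f(48)] = ½[6.83013e-05 + 1.88380e-07] = 3.42449e-05.
Integral + boundary = 0.000281669.
Correction k=1: B_{2}/2! · (f^{(1)}(48) − f^{(1)}(11)) = 1/12 · (-1.56983e-08 − (-2.48369e-05)) = 2.06843e-06.
Partial sum through k=1: 0.000283737.
Correction k=2: B_{4}/4! · (f^{(3)}(48) − f^{(3)}(11)) = −1/720 · (-2.04406e-10 − (-6.15790e-06)) = -8.55235e-09.
Partial sum through k=2: 0.000283729.
Correction k=3: B_{6}/6! · (f^{(5)}(48) − f^{(5)}(11)) = 1/30240 · (-4.96819e-12 − (-2.84994e-06)) = 9.42438e-11.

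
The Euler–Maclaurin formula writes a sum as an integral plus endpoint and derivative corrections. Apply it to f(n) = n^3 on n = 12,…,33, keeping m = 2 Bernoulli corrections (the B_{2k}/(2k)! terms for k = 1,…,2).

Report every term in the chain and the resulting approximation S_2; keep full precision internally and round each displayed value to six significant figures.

Integral: ∫_12^33 x^3 dx = 291296.
½[f(12) + f(33)] = ½[1728.00 + 35937.0] = 18832.5.
Running total after boundary: 310129.
Order-1 term: 1/12 · (3267.00 − 432.000) = 236.250.
Running total after k=1: 310365.
Order-2 term: −1/720 · (6.00000 − 6.00000) = 0.00000.

S_2 ≈ 310365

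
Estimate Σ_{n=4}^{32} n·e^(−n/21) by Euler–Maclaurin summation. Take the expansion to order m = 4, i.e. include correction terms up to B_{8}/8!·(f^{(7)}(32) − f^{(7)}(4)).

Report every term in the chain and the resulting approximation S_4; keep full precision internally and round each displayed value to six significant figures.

∫_4^32 x·e^(−x/21) dx evaluates to 191.446.
Endpoint term: (f(4) + f(32))/2 = (3.30626 + 6.97217)/2 = 5.13922.
So far: 196.585.
k=1: B_{2}/(2)! × [f^{(1)}(32) − f^{(1)}(4)] = 1/12 × (-0.114128 − 0.669124) = -0.0652710.
Partial sum through k=1: 196.520.
k=2: B_{4}/(4)! × [f^{(3)}(32) − f^{(3)}(4)] = −1/720 × (0.000729326 − 0.00526588) = 6.30078e-06.
Partial sum through k=2: 196.520.
k=3: B_{6}/(6)! × [f^{(5)}(32) − f^{(5)}(4)] = 1/30240 × (3.89443e-06 − 2.04410e-05) = -5.47175e-10.
Partial sum through k=3: 196.520.
k=4: B_{8}/(8)! × [f^{(7)}(32) − f^{(7)}(4)] = −1/1209600 × (1.39117e-08 − 6.56263e-08) = 4.27535e-14.

S_4 ≈ 196.520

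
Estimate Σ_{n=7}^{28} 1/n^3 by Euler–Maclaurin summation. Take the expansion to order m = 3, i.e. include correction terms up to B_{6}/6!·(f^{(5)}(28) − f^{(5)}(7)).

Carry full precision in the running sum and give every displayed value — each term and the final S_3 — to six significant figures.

Integral: ∫_7^28 1/x^3 dx = 0.00956633.
Boundary: ½(f(7) + f(28)) = ½(0.00291545 + 4.55539e-05) = 0.00148050.
Running total after boundary: 0.0110468.
k=1: B_{2}/(2)! × [f^{(1)}(28) − f^{(1)}(7)] = 1/12 × (-4.88078e-06 − (-0.00124948)) = 0.000103717.
After k=1: 0.0111505.
k=2: B_{4}/(4)! × [f^{(3)}(28) − f^{(3)}(7)] = −1/720 × (-1.24510e-07 − (-0.000509992)) = -7.08149e-07.
After k=2: 0.0111498.
k=3: B_{6}/(6)! × [f^{(5)}(28) − f^{(5)}(7)] = 1/30240 × (-6.67016e-09 − (-0.000437136)) = 1.44553e-08.

S_3 ≈ 0.0111499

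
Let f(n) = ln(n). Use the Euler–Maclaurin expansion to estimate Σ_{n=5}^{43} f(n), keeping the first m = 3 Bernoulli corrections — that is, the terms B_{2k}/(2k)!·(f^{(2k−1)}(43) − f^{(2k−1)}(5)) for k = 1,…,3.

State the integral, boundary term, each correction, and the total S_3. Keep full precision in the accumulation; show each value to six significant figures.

The integral term ∫_5^43 ln(x) dx = 115.684.
½[f(5) + f(43)] = ½[1.60944 + 3.76120] = 2.68532.
So far: 118.370.
k=1: B_{2}/(2)! × [f^{(1)}(43) − f^{(1)}(5)] = 1/12 × (0.0232558 − 0.200000) = -0.0147287.
Running total after k=1: 118.355.
k=2: B_{4}/(4)! × [f^{(3)}(43) − f^{(3)}(5)] = −1/720 × (2.51550e-05 − 0.0160000) = 2.21873e-05.
Running total after k=2: 118.355.
k=3: B_{6}/(6)! × [f^{(5)}(43) − f^{(5)}(5)] = 1/30240 × (1.63256e-07 − 0.00768000) = -2.53963e-07.

S_3 ≈ 118.355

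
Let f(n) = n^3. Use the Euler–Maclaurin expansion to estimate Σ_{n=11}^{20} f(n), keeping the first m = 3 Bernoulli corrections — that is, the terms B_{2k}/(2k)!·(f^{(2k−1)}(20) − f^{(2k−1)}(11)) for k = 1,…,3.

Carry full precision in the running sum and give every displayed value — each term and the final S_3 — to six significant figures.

Integral: ∫_11^20 x^3 dx = 36339.8.
½[f(11) + f(20)] = ½[1331.00 + 8000.00] = 4665.50.
Running total after boundary: 41005.2.
k=1: B_{2}/(2)! × [f^{(1)}(20) − f^{(1)}(11)] = 1/12 × (1200.00 − 363.000) = 69.7500.
Running total after k=1: 41075.0.
k=2: B_{4}/(4)! × [f^{(3)}(20) − f^{(3)}(11)] = −1/720 × (6.00000 − 6.00000) = 0.00000.
Running total after k=2: 41075.0.
k=3: B_{6}/(6)! × [f^{(5)}(20) − f^{(5)}(11)] = 1/30240 × (0.00000 − 0.00000) = 0.00000.

S_3 ≈ 41075.0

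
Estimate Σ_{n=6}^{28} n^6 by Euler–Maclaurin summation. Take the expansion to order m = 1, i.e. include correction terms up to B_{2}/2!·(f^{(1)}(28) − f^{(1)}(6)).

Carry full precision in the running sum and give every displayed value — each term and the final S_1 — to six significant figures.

S_1 ≈ 2.17709e+09

Integral: ∫_6^28 x^6 dx = 1.92752e+09.
½[f(6) + f(28)] = ½[46656.0 + 4.81890e+08] = 2.40968e+08.
So far: 2.16849e+09.
k=1: B_{2}/(2)! × [f^{(1)}(28) − f^{(1)}(6)] = 1/12 × (1.03262e+08 − 46656.0) = 8.60130e+06.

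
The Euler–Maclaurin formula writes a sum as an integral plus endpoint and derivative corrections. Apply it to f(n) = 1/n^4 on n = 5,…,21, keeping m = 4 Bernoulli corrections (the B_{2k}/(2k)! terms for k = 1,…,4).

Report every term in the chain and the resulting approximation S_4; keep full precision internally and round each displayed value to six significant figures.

S_4 ≈ 0.00353780

∫_5^21 1/x^4 dx evaluates to 0.00263067.
½[f(5) + f(21)] = ½[0.00160000 + 5.14189e-06] = 0.000802571.
Running total after boundary: 0.00343324.
Correction k=1: B_{2}/2! · (f^{(1)}(21) − f^{(1)}(5)) = 1/12 · (-9.79408e-07 − (-0.00128000)) = 0.000106585.
Partial sum through k=1: 0.00353983.
Correction k=2: B_{4}/4! · (f^{(3)}(21) − f^{(3)}(5)) = −1/720 · (-6.66264e-08 − (-0.00153600)) = -2.13324e-06.
Partial sum through k=2: 0.00353770.
Correction k=3: B_{6}/6! · (f^{(5)}(21) − f^{(5)}(5)) = 1/30240 · (-8.46049e-09 − (-0.00344064)) = 1.13777e-07.
Partial sum through k=3: 0.00353781.
Correction k=4: B_{8}/8! · (f^{(7)}(21) − f^{(7)}(5)) = −1/1209600 · (-1.72663e-09 − (-0.0123863)) = -1.02400e-08.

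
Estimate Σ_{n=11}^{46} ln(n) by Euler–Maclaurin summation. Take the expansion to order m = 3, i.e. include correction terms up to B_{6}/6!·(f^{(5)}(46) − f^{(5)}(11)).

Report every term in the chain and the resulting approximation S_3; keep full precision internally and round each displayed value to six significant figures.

Integral: ∫_11^46 ln(x) dx = 114.741.
Boundary: ½(f(11) + f(46)) = ½(2.39790 + 3.82864) = 3.11327.
Integral + boundary = 117.854.
k=1: B_{2}/(2)! × [f^{(1)}(46) − f^{(1)}(11)] = 1/12 × (0.0217391 − 0.0909091) = -0.00576416.
Running total after k=1: 117.848.
k=2: B_{4}/(4)! × [f^{(3)}(46) − f^{(3)}(11)] = −1/720 × (2.05474e-05 − 0.00150263) = 2.05845e-06.
Running total after k=2: 117.848.
k=3: B_{6}/(6)! × [f^{(5)}(46) − f^{(5)}(11)] = 1/30240 × (1.16526e-07 − 0.000149021) = -4.92409e-09.

S_3 ≈ 117.848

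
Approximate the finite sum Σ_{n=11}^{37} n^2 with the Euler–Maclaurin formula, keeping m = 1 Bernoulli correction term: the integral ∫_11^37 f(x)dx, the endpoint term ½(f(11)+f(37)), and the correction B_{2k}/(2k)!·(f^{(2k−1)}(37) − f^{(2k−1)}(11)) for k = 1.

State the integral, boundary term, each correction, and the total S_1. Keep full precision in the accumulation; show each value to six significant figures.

S_1 ≈ 17190.0

Integral: ∫_11^37 x^2 dx = 16440.7.
Endpoint term: (f(11) + f(37))/2 = (121.000 + 1369.00)/2 = 745.000.
So far: 17185.7.
Order-1 term: 1/12 · (74.0000 − 22.0000) = 4.33333.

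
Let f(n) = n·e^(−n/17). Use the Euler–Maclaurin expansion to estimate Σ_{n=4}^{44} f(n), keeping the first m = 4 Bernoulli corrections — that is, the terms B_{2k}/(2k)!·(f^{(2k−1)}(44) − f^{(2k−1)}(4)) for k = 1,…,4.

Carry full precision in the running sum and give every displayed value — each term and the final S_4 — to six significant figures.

∫_4^44 x·e^(−x/17) dx evaluates to 204.218.
½[f(4) + f(44)] = ½[3.16135 + 3.30671] = 3.23403.
So far: 207.452.
Order-1 term: 1/12 · (-0.119360 − 0.604376) = -0.0603114.
After k=1: 207.391.
Order-2 term: −1/720 · (0.000107077 − 0.00756074) = 1.03523e-05.
After k=2: 207.391.
Order-3 term: 1/30240 · (2.17012e-06 − 4.50872e-05) = -1.41922e-09.
After k=3: 207.391.
Order-4 term: −1/1209600 · (1.37361e-08 − 2.21497e-07) = 1.71760e-13.

S_4 ≈ 207.391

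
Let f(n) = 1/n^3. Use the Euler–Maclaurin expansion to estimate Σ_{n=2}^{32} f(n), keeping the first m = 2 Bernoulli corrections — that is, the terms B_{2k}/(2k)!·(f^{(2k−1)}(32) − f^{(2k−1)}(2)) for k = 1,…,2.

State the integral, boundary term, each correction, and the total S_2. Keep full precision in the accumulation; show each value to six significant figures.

∫_2^32 1/x^3 dx evaluates to 0.124512.
Endpoint term: (f(2) + f(32))/2 = (0.125000 + 3.05176e-05)/2 = 0.0625153.
Integral + boundary = 0.187027.
Correction k=1: B_{2}/2! · (f^{(1)}(32) − f^{(1)}(2)) = 1/12 · (-2.86102e-06 − (-0.187500)) = 0.0156248.
Running total after k=1: 0.202652.
Correction k=2: B_{4}/4! · (f^{(3)}(32) − f^{(3)}(2)) = −1/720 · (-5.58794e-08 − (-0.937500)) = -0.00130208.

S_2 ≈ 0.201350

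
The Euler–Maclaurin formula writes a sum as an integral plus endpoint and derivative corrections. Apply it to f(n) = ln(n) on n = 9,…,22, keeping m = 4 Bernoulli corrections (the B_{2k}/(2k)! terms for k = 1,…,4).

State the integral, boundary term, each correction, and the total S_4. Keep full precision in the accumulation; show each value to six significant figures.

The integral term ∫_9^22 ln(x) dx = 35.2279.
Endpoint term: (f(9) + f(22))/2 = (2.19722 + 3.09104)/2 = 2.64413.
So far: 37.8720.
Correction k=1: B_{2}/2! · (f^{(1)}(22) − f^{(1)}(9)) = 1/12 · (0.0454545 − 0.111111) = -0.00547138.
Partial sum through k=1: 37.8666.
Correction k=2: B_{4}/4! · (f^{(3)}(22) − f^{(3)}(9)) = −1/720 · (0.000187829 − 0.00274348) = 3.54952e-06.
Partial sum through k=2: 37.8666.
Correction k=3: B_{6}/6! · (f^{(5)}(22) − f^{(5)}(9)) = 1/30240 · (4.65691e-06 − 0.000406442) = -1.32865e-08.
Partial sum through k=3: 37.8666.
Correction k=4: B_{8}/8! · (f^{(7)}(22) − f^{(7)}(9)) = −1/1209600 · (2.88651e-07 − 0.000150534) = 1.24211e-10.

S_4 ≈ 37.8666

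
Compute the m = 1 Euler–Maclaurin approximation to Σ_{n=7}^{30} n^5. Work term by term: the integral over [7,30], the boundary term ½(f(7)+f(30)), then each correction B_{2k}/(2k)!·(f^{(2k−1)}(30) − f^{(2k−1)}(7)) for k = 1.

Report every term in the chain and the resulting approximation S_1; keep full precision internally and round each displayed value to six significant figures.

Integral: ∫_7^30 x^5 dx = 1.21480e+08.
Endpoint term: (f(7) + f(30))/2 = (16807.0 + 2.43000e+07)/2 = 1.21584e+07.
So far: 1.33639e+08.
Correction k=1: B_{2}/2! · (f^{(1)}(30) − f^{(1)}(7)) = 1/12 · (4.05000e+06 − 12005.0) = 336500.

S_1 ≈ 1.33975e+08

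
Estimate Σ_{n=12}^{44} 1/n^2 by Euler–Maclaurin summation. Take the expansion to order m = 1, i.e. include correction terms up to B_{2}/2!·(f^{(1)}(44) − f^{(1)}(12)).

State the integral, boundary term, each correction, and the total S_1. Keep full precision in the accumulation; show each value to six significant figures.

S_1 ≈ 0.0644310

The integral term ∫_12^44 1/x^2 dx = 0.0606061.
Boundary: ½(f(12) + f(44)) = ½(0.00694444 + 0.000516529) = 0.00373049.
Integral + boundary = 0.0643365.
Correction k=1: B_{2}/2! · (f^{(1)}(44) − f^{(1)}(12)) = 1/12 · (-2.34786e-05 − (-0.00115741)) = 9.44941e-05.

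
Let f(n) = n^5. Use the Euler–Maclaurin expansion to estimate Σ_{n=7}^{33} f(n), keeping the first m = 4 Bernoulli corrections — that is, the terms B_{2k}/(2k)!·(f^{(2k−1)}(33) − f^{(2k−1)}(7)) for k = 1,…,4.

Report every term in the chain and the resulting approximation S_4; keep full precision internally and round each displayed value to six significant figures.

The integral term ∫_7^33 x^5 dx = 2.15225e+08.
Endpoint term: (f(7) + f(33))/2 = (16807.0 + 3.91354e+07)/2 = 1.95761e+07.
Integral + boundary = 2.34801e+08.
Correction k=1: B_{2}/2! · (f^{(1)}(33) − f^{(1)}(7)) = 1/12 · (5.92960e+06 − 12005.0) = 493133.
Partial sum through k=1: 2.35294e+08.
Correction k=2: B_{4}/4! · (f^{(3)}(33) − f^{(3)}(7)) = −1/720 · (65340.0 − 2940.00) = -86.6667.
Partial sum through k=2: 2.35294e+08.
Correction k=3: B_{6}/6! · (f^{(5)}(33) − f^{(5)}(7)) = 1/30240 · (120.000 − 120.000) = 0.00000.
Partial sum through k=3: 2.35294e+08.
Correction k=4: B_{8}/8! · (f^{(7)}(33) − f^{(7)}(7)) = −1/1209600 · (0.00000 − 0.00000) = 0.00000.

S_4 ≈ 2.35294e+08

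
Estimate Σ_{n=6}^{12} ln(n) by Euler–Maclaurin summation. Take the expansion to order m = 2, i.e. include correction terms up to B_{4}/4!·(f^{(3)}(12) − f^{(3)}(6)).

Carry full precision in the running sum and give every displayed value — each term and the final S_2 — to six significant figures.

Integral: ∫_6^12 ln(x) dx = 13.0683.
½[f(6) + f(12)] = ½[1.79176 + 2.48491] = 2.13833.
Integral + boundary = 15.2067.
k=1: B_{2}/(2)! × [f^{(1)}(12) − f^{(1)}(6)] = 1/12 × (0.0833333 − 0.166667) = -0.00694444.
After k=1: 15.1997.
k=2: B_{4}/(4)! × [f^{(3)}(12) − f^{(3)}(6)] = −1/720 × (0.00115741 − 0.00925926) = 1.12526e-05.

S_2 ≈ 15.1997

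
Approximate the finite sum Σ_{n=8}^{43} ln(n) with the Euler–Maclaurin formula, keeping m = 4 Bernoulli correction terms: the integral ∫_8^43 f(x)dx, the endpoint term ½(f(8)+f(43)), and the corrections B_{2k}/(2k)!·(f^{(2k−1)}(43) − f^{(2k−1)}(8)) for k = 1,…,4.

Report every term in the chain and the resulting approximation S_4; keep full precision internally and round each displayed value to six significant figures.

S_4 ≈ 113.008

Integral: ∫_8^43 ln(x) dx = 110.096.
Boundary: ½(f(8) + f(43)) = ½(2.07944 + 3.76120) = 2.92032.
So far: 113.016.
k=1: B_{2}/(2)! × [f^{(1)}(43) − f^{(1)}(8)] = 1/12 × (0.0232558 − 0.125000) = -0.00847868.
Running total after k=1: 113.008.
k=2: B_{4}/(4)! × [f^{(3)}(43) − f^{(3)}(8)] = −1/720 × (2.51550e-05 − 0.00390625) = 5.39041e-06.
Running total after k=2: 113.008.
k=3: B_{6}/(6)! × [f^{(5)}(43) − f^{(5)}(8)] = 1/30240 × (1.63256e-07 − 0.000732422) = -2.42149e-08.
Running total after k=3: 113.008.
k=4: B_{8}/(8)! × [f^{(7)}(43) − f^{(7)}(8)] = −1/1209600 × (2.64883e-09 − 0.000343323) = 2.83829e-10.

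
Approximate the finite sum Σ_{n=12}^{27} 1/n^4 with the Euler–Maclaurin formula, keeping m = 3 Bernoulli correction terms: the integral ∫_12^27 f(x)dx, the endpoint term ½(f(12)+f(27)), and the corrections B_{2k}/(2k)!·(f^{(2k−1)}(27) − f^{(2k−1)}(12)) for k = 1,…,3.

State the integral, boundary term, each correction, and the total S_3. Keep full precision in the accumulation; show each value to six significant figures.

S_3 ≈ 0.000202331

The integral term ∫_12^27 1/x^4 dx = 0.000175966.
Boundary: ½(f(12) + f(27)) = ½(4.82253e-05 + 1.88168e-06) = 2.50535e-05.
Integral + boundary = 0.000201020.
Order-1 term: 1/12 · (-2.78767e-07 − (-1.60751e-05)) = 1.31636e-06.
Running total after k=1: 0.000202336.
Order-2 term: −1/720 · (-1.14719e-08 − (-3.34898e-06)) = -4.63543e-09.
Running total after k=2: 0.000202331.
Order-3 term: 1/30240 · (-8.81242e-10 − (-1.30238e-06)) = 4.30390e-11.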